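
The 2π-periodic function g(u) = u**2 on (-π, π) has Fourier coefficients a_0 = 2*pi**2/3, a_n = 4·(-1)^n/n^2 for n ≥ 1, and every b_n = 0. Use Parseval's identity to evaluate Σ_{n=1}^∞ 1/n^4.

pi**4/90

Parseval: a_0^2/2 + Σ a_n^2 = (1/π) ∫_{-π}^{π} g(u)^2 du = 2*pi**4/5.
Subtract a_0^2/2 = 2*pi**4/9: Σ a_n^2 = 8*pi**4/45.
Since a_n^2 = 16/n^4, Σ 1/n^4 = pi**4/90.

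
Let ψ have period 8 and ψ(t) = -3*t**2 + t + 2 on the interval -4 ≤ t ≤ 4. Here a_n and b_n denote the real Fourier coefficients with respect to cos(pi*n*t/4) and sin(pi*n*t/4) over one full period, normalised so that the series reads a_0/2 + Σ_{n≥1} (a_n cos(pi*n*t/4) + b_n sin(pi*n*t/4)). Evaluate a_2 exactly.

-48/pi**2

a_2 = 1/4 ∫_{-4}^{4} ψ(t) cos(pi*t/2) dt.
Integrating by parts twice (tabular method), an antiderivative of (-3*t**2 + t + 2) cos(pi*t/2) is -6*t**2*sin(pi*t/2)/pi + 2*t*sin(pi*t/2)/pi - 24*t*cos(pi*t/2)/pi**2 + 4*sin(pi*t/2)/pi + 48*sin(pi*t/2)/pi**3 + 4*cos(pi*t/2)/pi**2; evaluating from -4 to 4: ∫_{-4}^{4} (-3*t**2 + t + 2) cos(pi*t/2) dt = (-92/pi**2) - (100/pi**2) = -192/pi**2.
Hence a_2 = (1/4)·(-192/pi**2) = -48/pi**2.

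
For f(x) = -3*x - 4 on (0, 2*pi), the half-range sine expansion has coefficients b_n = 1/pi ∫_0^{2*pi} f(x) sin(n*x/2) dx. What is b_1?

-12 - 16/pi

b_1 = 1/pi ∫_0^{2*pi} (-3*x - 4) sin(x/2) dx.
Integrating by parts (boundary term plus one more integral), an antiderivative of (-3*x - 4) sin(x/2) is 6*x*cos(x/2) - 12*sin(x/2) + 8*cos(x/2); evaluating from 0 to 2*pi: ∫_{0}^{2*pi} (-3*x - 4) sin(x/2) dx = (-12*pi - 8) - (8) = -12*pi - 16.
Hence b_1 = (1/pi)·(-12*pi - 16) = -12 - 16/pi.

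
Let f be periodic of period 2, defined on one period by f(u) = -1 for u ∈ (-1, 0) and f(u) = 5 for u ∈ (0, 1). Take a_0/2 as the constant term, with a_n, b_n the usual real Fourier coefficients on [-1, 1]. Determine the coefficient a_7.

0

a_7 = ∫_{-1}^{1} f(u) cos(7*pi*u) du.
Split the integral at the breakpoints.
Directly, an antiderivative of (-1) cos(7*pi*u) is -sin(7*pi*u)/(7*pi); evaluating from -1 to 0: ∫_{-1}^{0} (-1) cos(7*pi*u) du = (0) - (0) = 0.
Directly, an antiderivative of (5) cos(7*pi*u) is 5*sin(7*pi*u)/(7*pi); evaluating from 0 to 1: ∫_{0}^{1} (5) cos(7*pi*u) du = (0) - (0) = 0.
Summing the pieces gives a_7 = 0.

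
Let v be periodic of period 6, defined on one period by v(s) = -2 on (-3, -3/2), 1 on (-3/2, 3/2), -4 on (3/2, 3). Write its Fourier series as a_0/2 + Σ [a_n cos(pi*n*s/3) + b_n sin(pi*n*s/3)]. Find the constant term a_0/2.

-1

a_0 = 1/3 ∫_{-3}^{3} v(s) ds = 1/3 · (-6) = -2.
So the constant term a_0/2 = -1.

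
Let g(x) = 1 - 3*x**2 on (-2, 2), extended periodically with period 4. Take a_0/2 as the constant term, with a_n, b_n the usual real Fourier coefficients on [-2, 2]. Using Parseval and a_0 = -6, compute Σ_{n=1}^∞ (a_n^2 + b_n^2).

Parseval: a_0^2/2 + Σ_{n≥1} (a_n^2+b_n^2) = 1/2 ∫_{-2}^{2} g(x)^2 dx = 218/5.
Subtract a_0^2/2 = 18: Σ (a_n^2+b_n^2) = 128/5.

128/5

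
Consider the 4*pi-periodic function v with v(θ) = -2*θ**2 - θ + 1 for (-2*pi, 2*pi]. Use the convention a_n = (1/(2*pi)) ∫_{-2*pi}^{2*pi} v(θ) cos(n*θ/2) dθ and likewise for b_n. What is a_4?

a_4 = (1/(2*pi)) ∫_{-2*pi}^{2*pi} v(θ) cos(2*θ) dθ.
Integrating by parts twice (tabular method), an antiderivative of (-2*θ**2 - θ + 1) cos(2*θ) is -θ**2*sin(2*θ) - θ*sin(2*θ)/2 - θ*cos(2*θ) + sin(2*θ) - cos(2*θ)/4; evaluating from -2*pi to 2*pi: ∫_{-2*pi}^{2*pi} (-2*θ**2 - θ + 1) cos(2*θ) dθ = (-2*pi - 1/4) - (-1/4 + 2*pi) = -4*pi.
Hence a_4 = (1/(2*pi))·(-4*pi) = -2.

-2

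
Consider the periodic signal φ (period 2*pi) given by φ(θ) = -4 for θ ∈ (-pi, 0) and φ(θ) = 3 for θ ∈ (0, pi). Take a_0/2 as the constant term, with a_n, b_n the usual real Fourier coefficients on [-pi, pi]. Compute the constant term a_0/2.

a_0 = 1/pi ∫_{-pi}^{pi} φ(θ) dθ = 1/pi · (-pi) = -1.
So the constant term a_0/2 = -1/2.

-1/2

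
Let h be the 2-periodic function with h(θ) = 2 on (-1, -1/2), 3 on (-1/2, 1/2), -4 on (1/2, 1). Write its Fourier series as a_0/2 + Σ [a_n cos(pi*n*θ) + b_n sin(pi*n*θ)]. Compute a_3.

-8/(3*pi)

a_3 = ∫_{-1}^{1} h(θ) cos(3*pi*θ) dθ.
Split the integral at the breakpoints.
Directly, an antiderivative of (2) cos(3*pi*θ) is 2*sin(3*pi*θ)/(3*pi); evaluating from -1 to -1/2: ∫_{-1}^{-1/2} (2) cos(3*pi*θ) dθ = (2/(3*pi)) - (0) = 2/(3*pi).
Directly, an antiderivative of (3) cos(3*pi*θ) is sin(3*pi*θ)/pi; evaluating from -1/2 to 1/2: ∫_{-1/2}^{1/2} (3) cos(3*pi*θ) dθ = (-1/pi) - (1/pi) = -2/pi.
Directly, an antiderivative of (-4) cos(3*pi*θ) is -4*sin(3*pi*θ)/(3*pi); evaluating from 1/2 to 1: ∫_{1/2}^{1} (-4) cos(3*pi*θ) dθ = (0) - (4/(3*pi)) = -4/(3*pi).
Summing the pieces gives a_3 = -8/(3*pi).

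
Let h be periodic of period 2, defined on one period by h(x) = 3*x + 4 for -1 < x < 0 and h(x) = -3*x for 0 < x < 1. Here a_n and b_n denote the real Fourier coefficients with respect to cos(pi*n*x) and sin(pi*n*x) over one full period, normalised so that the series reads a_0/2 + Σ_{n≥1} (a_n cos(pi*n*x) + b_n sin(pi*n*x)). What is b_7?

-8/(7*pi)

b_7 = ∫_{-1}^{1} h(x) sin(7*pi*x) dx.
Split the integral at the breakpoints.
Integrating by parts (boundary term plus one more integral), an antiderivative of (3*x + 4) sin(7*pi*x) is -3*x*cos(7*pi*x)/(7*pi) + 3*sin(7*pi*x)/(49*pi**2) - 4*cos(7*pi*x)/(7*pi); evaluating from -1 to 0: ∫_{-1}^{0} (3*x + 4) sin(7*pi*x) dx = (-4/(7*pi)) - (1/(7*pi)) = -5/(7*pi).
Integrating by parts (boundary term plus one more integral), an antiderivative of (-3*x) sin(7*pi*x) is 3*x*cos(7*pi*x)/(7*pi) - 3*sin(7*pi*x)/(49*pi**2); evaluating from 0 to 1: ∫_{0}^{1} (-3*x) sin(7*pi*x) dx = (-3/(7*pi)) - (0) = -3/(7*pi).
Summing the pieces gives b_7 = -8/(7*pi).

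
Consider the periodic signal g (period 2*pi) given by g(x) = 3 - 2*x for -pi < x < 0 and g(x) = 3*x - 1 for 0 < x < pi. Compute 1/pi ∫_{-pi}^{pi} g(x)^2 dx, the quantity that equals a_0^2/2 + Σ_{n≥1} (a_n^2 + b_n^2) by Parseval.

1/pi ∫_{-pi}^{pi} g(x)^2 dx = 1/pi · (pi*(9*pi + 30 + 13*pi**2)/3) = 3*pi + 10 + 13*pi**2/3.

3*pi + 10 + 13*pi**2/3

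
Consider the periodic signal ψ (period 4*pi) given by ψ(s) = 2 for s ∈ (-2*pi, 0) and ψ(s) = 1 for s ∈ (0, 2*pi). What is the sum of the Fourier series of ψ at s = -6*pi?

3/2

s = -6*pi differs from s = 2*pi by -2 full period(s), and the series is 4*pi-periodic.
At s = 2*pi the one-sided limits are ψ(2*pi^-) = 1 and ψ(2*pi^+) = 2.
By Dirichlet's theorem the series converges to their average, [(1) + (2)]/2 = 3/2.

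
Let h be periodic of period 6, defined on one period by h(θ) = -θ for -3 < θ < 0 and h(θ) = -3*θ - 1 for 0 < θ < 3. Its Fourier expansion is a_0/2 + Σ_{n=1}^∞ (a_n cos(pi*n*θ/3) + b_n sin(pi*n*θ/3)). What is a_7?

12/(49*pi**2)

a_7 = 1/3 ∫_{-3}^{3} h(θ) cos(7*pi*θ/3) dθ.
Split the integral at the breakpoints.
Integrating by parts (boundary term plus one more integral), an antiderivative of (-θ) cos(7*pi*θ/3) is -3*θ*sin(7*pi*θ/3)/(7*pi) - 9*cos(7*pi*θ/3)/(49*pi**2); evaluating from -3 to 0: ∫_{-3}^{0} (-θ) cos(7*pi*θ/3) dθ = (-9/(49*pi**2)) - (9/(49*pi**2)) = -18/(49*pi**2).
Integrating by parts (boundary term plus one more integral), an antiderivative of (-3*θ - 1) cos(7*pi*θ/3) is -9*θ*sin(7*pi*θ/3)/(7*pi) - 3*sin(7*pi*θ/3)/(7*pi) - 27*cos(7*pi*θ/3)/(49*pi**2); evaluating from 0 to 3: ∫_{0}^{3} (-3*θ - 1) cos(7*pi*θ/3) dθ = (27/(49*pi**2)) - (-27/(49*pi**2)) = 54/(49*pi**2).
Summing the pieces and multiplying by (1/3) gives a_7 = 12/(49*pi**2).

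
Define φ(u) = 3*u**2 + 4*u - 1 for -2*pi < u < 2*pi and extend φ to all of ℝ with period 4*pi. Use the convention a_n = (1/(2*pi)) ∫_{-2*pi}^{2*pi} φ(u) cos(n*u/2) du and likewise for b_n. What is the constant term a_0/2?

-1 + 4*pi**2

a_0 = (1/(2*pi)) ∫_{-2*pi}^{2*pi} φ(u) du = (1/(2*pi)) · (-4*pi + 16*pi**3) = -2 + 8*pi**2.
So the constant term a_0/2 = -1 + 4*pi**2.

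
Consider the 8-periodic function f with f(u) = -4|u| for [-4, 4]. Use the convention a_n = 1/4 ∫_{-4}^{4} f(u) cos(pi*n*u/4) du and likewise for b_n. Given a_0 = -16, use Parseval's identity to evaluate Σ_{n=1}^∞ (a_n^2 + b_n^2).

128/3

Parseval: a_0^2/2 + Σ_{n≥1} (a_n^2+b_n^2) = 1/4 ∫_{-4}^{4} f(u)^2 du = 512/3.
Subtract a_0^2/2 = 128: Σ (a_n^2+b_n^2) = 128/3.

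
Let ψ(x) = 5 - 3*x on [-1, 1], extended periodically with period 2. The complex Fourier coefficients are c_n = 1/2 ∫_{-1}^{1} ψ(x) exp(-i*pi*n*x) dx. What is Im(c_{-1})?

Since ψ is real-valued, Im(c_{-1}) = -1/2 ∫_{-1}^{1} ψ(x) sin(-pi*x) dx = b_{1}/2.
Integrating by parts (boundary term plus one more integral), an antiderivative of (5 - 3*x) sin(-pi*x) is -3*x*cos(pi*x)/pi + 3*sin(pi*x)/pi**2 + 5*cos(pi*x)/pi; evaluating from -1 to 1: ∫_{-1}^{1} (5 - 3*x) sin(-pi*x) dx = (-2/pi) - (-8/pi) = 6/pi.
Hence Im(c_{-1}) = (-1/2)·(6/pi) = -3/pi.

-3/pi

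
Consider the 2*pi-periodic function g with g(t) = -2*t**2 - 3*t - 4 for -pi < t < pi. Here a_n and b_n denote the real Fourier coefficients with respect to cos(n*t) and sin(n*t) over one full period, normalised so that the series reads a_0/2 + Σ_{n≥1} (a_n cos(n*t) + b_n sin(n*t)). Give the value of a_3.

a_3 = 1/pi ∫_{-pi}^{pi} g(t) cos(3*t) dt.
Integrating by parts twice (tabular method), an antiderivative of (-2*t**2 - 3*t - 4) cos(3*t) is -2*t**2*sin(3*t)/3 - t*sin(3*t) - 4*t*cos(3*t)/9 - 32*sin(3*t)/27 - cos(3*t)/3; evaluating from -pi to pi: ∫_{-pi}^{pi} (-2*t**2 - 3*t - 4) cos(3*t) dt = (1/3 + 4*pi/9) - (1/3 - 4*pi/9) = 8*pi/9.
Hence a_3 = (1/pi)·(8*pi/9) = 8/9.

8/9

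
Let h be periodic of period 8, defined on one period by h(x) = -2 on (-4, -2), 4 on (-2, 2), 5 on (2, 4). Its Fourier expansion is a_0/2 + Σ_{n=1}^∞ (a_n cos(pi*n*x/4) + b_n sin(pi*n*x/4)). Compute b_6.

-7/(3*pi)

b_6 = 1/4 ∫_{-4}^{4} h(x) sin(3*pi*x/2) dx.
Split the integral at the breakpoints.
Directly, an antiderivative of (-2) sin(3*pi*x/2) is 4*cos(3*pi*x/2)/(3*pi); evaluating from -4 to -2: ∫_{-4}^{-2} (-2) sin(3*pi*x/2) dx = (-4/(3*pi)) - (4/(3*pi)) = -8/(3*pi).
Directly, an antiderivative of (4) sin(3*pi*x/2) is -8*cos(3*pi*x/2)/(3*pi); evaluating from -2 to 2: ∫_{-2}^{2} (4) sin(3*pi*x/2) dx = (8/(3*pi)) - (8/(3*pi)) = 0.
Directly, an antiderivative of (5) sin(3*pi*x/2) is -10*cos(3*pi*x/2)/(3*pi); evaluating from 2 to 4: ∫_{2}^{4} (5) sin(3*pi*x/2) dx = (-10/(3*pi)) - (10/(3*pi)) = -20/(3*pi).
Summing the pieces and multiplying by (1/4) gives b_6 = -7/(3*pi).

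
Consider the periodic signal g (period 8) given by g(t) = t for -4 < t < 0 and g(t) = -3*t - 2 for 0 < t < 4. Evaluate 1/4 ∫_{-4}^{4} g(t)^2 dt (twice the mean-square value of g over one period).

244/3

1/4 ∫_{-4}^{4} g(t)^2 dt = 1/4 · (976/3) = 244/3.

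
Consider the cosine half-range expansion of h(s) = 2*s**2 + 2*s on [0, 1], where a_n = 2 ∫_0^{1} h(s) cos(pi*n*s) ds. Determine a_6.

a_6 = 2 ∫_0^{1} (2*s**2 + 2*s) cos(6*pi*s) ds.
Integrating by parts twice (tabular method), an antiderivative of (2*s**2 + 2*s) cos(6*pi*s) is s**2*sin(6*pi*s)/(3*pi) + s*sin(6*pi*s)/(3*pi) + s*cos(6*pi*s)/(9*pi**2) - sin(6*pi*s)/(54*pi**3) + cos(6*pi*s)/(18*pi**2); evaluating from 0 to 1: ∫_{0}^{1} (2*s**2 + 2*s) cos(6*pi*s) ds = (1/(6*pi**2)) - (1/(18*pi**2)) = 1/(9*pi**2).
Hence a_6 = 2·(1/(9*pi**2)) = 2/(9*pi**2).

2/(9*pi**2)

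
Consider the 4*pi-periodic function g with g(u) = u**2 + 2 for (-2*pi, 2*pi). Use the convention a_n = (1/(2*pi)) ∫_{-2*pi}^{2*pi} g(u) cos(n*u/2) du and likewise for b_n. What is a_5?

-16/25

a_5 = (1/(2*pi)) ∫_{-2*pi}^{2*pi} g(u) cos(5*u/2) du.
g is even and cos(5*u/2) is even, so the integrand is even and a_5 = 1/pi ∫_0^{2*pi} g(u) cos(5*u/2) du.
Integrating by parts twice (tabular method), an antiderivative of (u**2 + 2) cos(5*u/2) is 2*u**2*sin(5*u/2)/5 + 8*u*cos(5*u/2)/25 + 84*sin(5*u/2)/125; evaluating from 0 to 2*pi: ∫_{0}^{2*pi} (u**2 + 2) cos(5*u/2) du = (-16*pi/25) - (0) = -16*pi/25.
Hence a_5 = (1/pi)·(-16*pi/25) = -16/25.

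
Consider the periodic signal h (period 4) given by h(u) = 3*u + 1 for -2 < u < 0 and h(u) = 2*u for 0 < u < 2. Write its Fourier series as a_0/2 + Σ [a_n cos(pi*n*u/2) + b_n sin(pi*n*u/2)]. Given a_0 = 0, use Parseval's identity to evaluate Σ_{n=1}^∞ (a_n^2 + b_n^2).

37/3

Parseval: a_0^2/2 + Σ_{n≥1} (a_n^2+b_n^2) = 1/2 ∫_{-2}^{2} h(u)^2 du = 37/3.
Subtract a_0^2/2 = 0: Σ (a_n^2+b_n^2) = 37/3.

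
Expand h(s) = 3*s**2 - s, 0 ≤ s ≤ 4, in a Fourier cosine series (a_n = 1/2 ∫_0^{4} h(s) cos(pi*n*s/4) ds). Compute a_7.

a_7 = 1/2 ∫_0^{4} (3*s**2 - s) cos(7*pi*s/4) ds.
Integrating by parts twice (tabular method), an antiderivative of (3*s**2 - s) cos(7*pi*s/4) is 12*s**2*sin(7*pi*s/4)/(7*pi) - 4*s*sin(7*pi*s/4)/(7*pi) + 96*s*cos(7*pi*s/4)/(49*pi**2) - 384*sin(7*pi*s/4)/(343*pi**3) - 16*cos(7*pi*s/4)/(49*pi**2); evaluating from 0 to 4: ∫_{0}^{4} (3*s**2 - s) cos(7*pi*s/4) ds = (-368/(49*pi**2)) - (-16/(49*pi**2)) = -352/(49*pi**2).
Hence a_7 = (1/2)·(-352/(49*pi**2)) = -176/(49*pi**2).

-176/(49*pi**2)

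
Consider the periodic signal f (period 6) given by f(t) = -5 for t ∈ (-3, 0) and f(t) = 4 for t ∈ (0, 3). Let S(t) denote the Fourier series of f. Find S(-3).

At t = -3 the one-sided limits are f(-3^-) = 4 and f(-3^+) = -5.
By Dirichlet's theorem the series converges to their average, [(4) + (-5)]/2 = -1/2.

-1/2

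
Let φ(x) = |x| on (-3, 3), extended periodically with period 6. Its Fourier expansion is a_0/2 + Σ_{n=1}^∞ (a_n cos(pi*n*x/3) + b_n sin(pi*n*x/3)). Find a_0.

3

a_0 = 1/3 ∫_{-3}^{3} φ(x) dx = 1/3 · (9) = 3.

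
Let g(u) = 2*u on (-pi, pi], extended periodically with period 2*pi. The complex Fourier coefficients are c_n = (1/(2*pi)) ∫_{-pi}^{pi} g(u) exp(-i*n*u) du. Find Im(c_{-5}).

Since g is real-valued, Im(c_{-5}) = -(1/(2*pi)) ∫_{-pi}^{pi} g(u) sin(-5*u) du = b_{5}/2.
g is odd and sin(-5*u) is odd, so the integrand is even: ∫_{-pi}^{pi} g(u) sin(-5*u) du = 2∫_0^{pi} g(u) sin(-5*u) du.
Integrating by parts (boundary term plus one more integral), an antiderivative of (2*u) sin(-5*u) is 2*u*cos(5*u)/5 - 2*sin(5*u)/25; evaluating from 0 to pi: ∫_{0}^{pi} (2*u) sin(-5*u) du = (-2*pi/5) - (0) = -2*pi/5.
So ∫_{-pi}^{pi} g(u) sin(-5*u) du = -4*pi/5.
Hence Im(c_{-5}) = (-1/(2*pi))·(-4*pi/5) = 2/5.

2/5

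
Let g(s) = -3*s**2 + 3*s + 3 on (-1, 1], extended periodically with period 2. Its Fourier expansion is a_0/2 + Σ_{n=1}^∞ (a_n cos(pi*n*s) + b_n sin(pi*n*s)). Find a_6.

a_6 = ∫_{-1}^{1} g(s) cos(6*pi*s) ds.
Integrating by parts twice (tabular method), an antiderivative of (-3*s**2 + 3*s + 3) cos(6*pi*s) is -s**2*sin(6*pi*s)/(2*pi) + s*sin(6*pi*s)/(2*pi) - s*cos(6*pi*s)/(6*pi**2) + sin(6*pi*s)/(36*pi**3) + sin(6*pi*s)/(2*pi) + cos(6*pi*s)/(12*pi**2); evaluating from -1 to 1: ∫_{-1}^{1} (-3*s**2 + 3*s + 3) cos(6*pi*s) ds = (-1/(12*pi**2)) - (1/(4*pi**2)) = -1/(3*pi**2).
Hence a_6 = -1/(3*pi**2).

-1/(3*pi**2)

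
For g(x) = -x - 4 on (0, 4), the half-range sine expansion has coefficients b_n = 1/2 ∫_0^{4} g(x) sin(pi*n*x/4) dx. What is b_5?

-24/(5*pi)

b_5 = 1/2 ∫_0^{4} (-x - 4) sin(5*pi*x/4) dx.
Integrating by parts (boundary term plus one more integral), an antiderivative of (-x - 4) sin(5*pi*x/4) is 4*x*cos(5*pi*x/4)/(5*pi) - 16*sin(5*pi*x/4)/(25*pi**2) + 16*cos(5*pi*x/4)/(5*pi); evaluating from 0 to 4: ∫_{0}^{4} (-x - 4) sin(5*pi*x/4) dx = (-32/(5*pi)) - (16/(5*pi)) = -48/(5*pi).
Hence b_5 = (1/2)·(-48/(5*pi)) = -24/(5*pi).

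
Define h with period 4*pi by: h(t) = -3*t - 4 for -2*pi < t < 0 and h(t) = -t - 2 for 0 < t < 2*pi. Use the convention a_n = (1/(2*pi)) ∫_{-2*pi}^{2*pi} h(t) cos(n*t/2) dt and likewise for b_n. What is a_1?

a_1 = (1/(2*pi)) ∫_{-2*pi}^{2*pi} h(t) cos(t/2) dt.
Split the integral at the breakpoints.
Integrating by parts (boundary term plus one more integral), an antiderivative of (-3*t - 4) cos(t/2) is -6*t*sin(t/2) - 8*sin(t/2) - 12*cos(t/2); evaluating from -2*pi to 0: ∫_{-2*pi}^{0} (-3*t - 4) cos(t/2) dt = (-12) - (12) = -24.
Integrating by parts (boundary term plus one more integral), an antiderivative of (-t - 2) cos(t/2) is -2*t*sin(t/2) - 4*sin(t/2) - 4*cos(t/2); evaluating from 0 to 2*pi: ∫_{0}^{2*pi} (-t - 2) cos(t/2) dt = (4) - (-4) = 8.
Summing the pieces and multiplying by (1/(2*pi)) gives a_1 = -8/pi.

-8/pi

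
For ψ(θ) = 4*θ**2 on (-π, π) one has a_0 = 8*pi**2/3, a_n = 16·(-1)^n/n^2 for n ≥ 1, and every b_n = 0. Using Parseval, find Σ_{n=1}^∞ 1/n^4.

Parseval: a_0^2/2 + Σ a_n^2 = (1/π) ∫_{-π}^{π} ψ(θ)^2 dθ = 32*pi**4/5.
Subtract a_0^2/2 = 32*pi**4/9: Σ a_n^2 = 128*pi**4/45.
Since a_n^2 = 256/n^4, Σ 1/n^4 = pi**4/90.

pi**4/90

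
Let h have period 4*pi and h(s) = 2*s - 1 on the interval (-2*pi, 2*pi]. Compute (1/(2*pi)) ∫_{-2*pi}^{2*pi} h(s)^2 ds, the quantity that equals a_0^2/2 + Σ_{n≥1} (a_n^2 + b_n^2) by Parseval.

(1/(2*pi)) ∫_{-2*pi}^{2*pi} h(s)^2 ds = (1/(2*pi)) · (4*pi + 64*pi**3/3) = 2 + 32*pi**2/3.

2 + 32*pi**2/3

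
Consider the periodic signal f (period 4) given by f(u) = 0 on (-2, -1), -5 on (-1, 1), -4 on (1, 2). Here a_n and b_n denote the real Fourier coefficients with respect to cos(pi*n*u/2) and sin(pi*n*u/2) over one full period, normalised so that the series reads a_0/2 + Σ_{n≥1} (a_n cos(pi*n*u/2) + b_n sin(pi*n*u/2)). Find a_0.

a_0 = 1/2 ∫_{-2}^{2} f(u) du = 1/2 · (-14) = -7.

-7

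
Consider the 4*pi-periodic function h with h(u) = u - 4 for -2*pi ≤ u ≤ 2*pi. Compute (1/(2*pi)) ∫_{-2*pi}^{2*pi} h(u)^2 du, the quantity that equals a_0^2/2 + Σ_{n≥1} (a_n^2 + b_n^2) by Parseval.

(1/(2*pi)) ∫_{-2*pi}^{2*pi} h(u)^2 du = (1/(2*pi)) · (16*pi*(pi**2 + 12)/3) = 8*pi**2/3 + 32.

8*pi**2/3 + 32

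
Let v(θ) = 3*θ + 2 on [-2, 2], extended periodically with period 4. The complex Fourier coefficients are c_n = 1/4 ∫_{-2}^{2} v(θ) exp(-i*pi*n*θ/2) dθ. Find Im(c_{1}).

Since v is real-valued, Im(c_{1}) = -1/4 ∫_{-2}^{2} v(θ) sin(pi*θ/2) dθ = -b_{1}/2.
Integrating by parts (boundary term plus one more integral), an antiderivative of (3*θ + 2) sin(pi*θ/2) is -6*θ*cos(pi*θ/2)/pi + 12*sin(pi*θ/2)/pi**2 - 4*cos(pi*θ/2)/pi; evaluating from -2 to 2: ∫_{-2}^{2} (3*θ + 2) sin(pi*θ/2) dθ = (16/pi) - (-8/pi) = 24/pi.
Hence Im(c_{1}) = (-1/4)·(24/pi) = -6/pi.

-6/pi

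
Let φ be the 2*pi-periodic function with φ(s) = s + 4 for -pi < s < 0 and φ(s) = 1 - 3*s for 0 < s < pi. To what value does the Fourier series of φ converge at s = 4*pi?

5/2

s = 4*pi differs from s = 0 by 2 full period(s), and the series is 2*pi-periodic.
At s = 0 the one-sided limits are φ(0^-) = 4 and φ(0^+) = 1.
By Dirichlet's theorem the series converges to their average, [(4) + (1)]/2 = 5/2.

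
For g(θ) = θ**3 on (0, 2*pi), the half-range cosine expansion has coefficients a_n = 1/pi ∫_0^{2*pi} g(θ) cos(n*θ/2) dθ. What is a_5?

48*(4 - 25*pi**2)/(625*pi)

a_5 = 1/pi ∫_0^{2*pi} (θ**3) cos(5*θ/2) dθ.
Integrating by parts three times (tabular method), an antiderivative of (θ**3) cos(5*θ/2) is 2*θ**3*sin(5*θ/2)/5 + 12*θ**2*cos(5*θ/2)/25 - 48*θ*sin(5*θ/2)/125 - 96*cos(5*θ/2)/625; evaluating from 0 to 2*pi: ∫_{0}^{2*pi} (θ**3) cos(5*θ/2) dθ = (96/625 - 48*pi**2/25) - (-96/625) = 192/625 - 48*pi**2/25.
Hence a_5 = (1/pi)·(192/625 - 48*pi**2/25) = 48*(4 - 25*pi**2)/(625*pi).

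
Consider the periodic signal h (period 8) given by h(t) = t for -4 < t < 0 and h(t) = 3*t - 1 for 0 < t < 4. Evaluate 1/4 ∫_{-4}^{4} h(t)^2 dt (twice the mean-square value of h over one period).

127/3

1/4 ∫_{-4}^{4} h(t)^2 dt = 1/4 · (508/3) = 127/3.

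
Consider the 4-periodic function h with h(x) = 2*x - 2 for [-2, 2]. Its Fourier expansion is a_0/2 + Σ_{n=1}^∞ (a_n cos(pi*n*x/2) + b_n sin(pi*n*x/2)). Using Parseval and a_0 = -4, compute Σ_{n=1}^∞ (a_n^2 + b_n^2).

Parseval: a_0^2/2 + Σ_{n≥1} (a_n^2+b_n^2) = 1/2 ∫_{-2}^{2} h(x)^2 dx = 56/3.
Subtract a_0^2/2 = 8: Σ (a_n^2+b_n^2) = 32/3.

32/3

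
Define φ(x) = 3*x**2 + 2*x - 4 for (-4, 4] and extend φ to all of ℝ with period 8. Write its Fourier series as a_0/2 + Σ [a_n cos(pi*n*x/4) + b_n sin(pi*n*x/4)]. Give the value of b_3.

b_3 = 1/4 ∫_{-4}^{4} φ(x) sin(3*pi*x/4) dx.
Integrating by parts twice (tabular method), an antiderivative of (3*x**2 + 2*x - 4) sin(3*pi*x/4) is -4*x**2*cos(3*pi*x/4)/pi + 32*x*sin(3*pi*x/4)/(3*pi**2) - 8*x*cos(3*pi*x/4)/(3*pi) + 32*sin(3*pi*x/4)/(9*pi**2) + 128*cos(3*pi*x/4)/(9*pi**3) + 16*cos(3*pi*x/4)/(3*pi); evaluating from -4 to 4: ∫_{-4}^{4} (3*x**2 + 2*x - 4) sin(3*pi*x/4) dx = (16*(-8 + 39*pi**2)/(9*pi**3)) - (-128/(9*pi**3) + 48/pi) = 64/(3*pi).
Hence b_3 = (1/4)·(64/(3*pi)) = 16/(3*pi).

16/(3*pi)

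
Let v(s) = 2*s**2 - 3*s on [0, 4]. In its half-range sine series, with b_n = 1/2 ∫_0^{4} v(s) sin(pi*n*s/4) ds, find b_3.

8*(-32 + 45*pi**2)/(27*pi**3)

b_3 = 1/2 ∫_0^{4} (2*s**2 - 3*s) sin(3*pi*s/4) ds.
Integrating by parts twice (tabular method), an antiderivative of (2*s**2 - 3*s) sin(3*pi*s/4) is -8*s**2*cos(3*pi*s/4)/(3*pi) + 64*s*sin(3*pi*s/4)/(9*pi**2) + 4*s*cos(3*pi*s/4)/pi - 16*sin(3*pi*s/4)/(3*pi**2) + 256*cos(3*pi*s/4)/(27*pi**3); evaluating from 0 to 4: ∫_{0}^{4} (2*s**2 - 3*s) sin(3*pi*s/4) ds = (16*(-16 + 45*pi**2)/(27*pi**3)) - (256/(27*pi**3)) = 16*(-32 + 45*pi**2)/(27*pi**3).
Hence b_3 = (1/2)·(16*(-32 + 45*pi**2)/(27*pi**3)) = 8*(-32 + 45*pi**2)/(27*pi**3).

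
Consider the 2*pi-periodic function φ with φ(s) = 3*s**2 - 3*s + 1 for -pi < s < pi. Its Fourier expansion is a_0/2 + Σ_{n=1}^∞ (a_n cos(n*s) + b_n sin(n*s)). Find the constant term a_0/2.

1 + pi**2

a_0 = 1/pi ∫_{-pi}^{pi} φ(s) ds = 1/pi · (2*pi*(1 + pi**2)) = 2 + 2*pi**2.
So the constant term a_0/2 = 1 + pi**2.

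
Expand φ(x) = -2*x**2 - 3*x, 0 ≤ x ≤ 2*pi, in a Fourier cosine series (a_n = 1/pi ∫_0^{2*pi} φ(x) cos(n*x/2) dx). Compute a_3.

a_3 = 1/pi ∫_0^{2*pi} (-2*x**2 - 3*x) cos(3*x/2) dx.
Integrating by parts twice (tabular method), an antiderivative of (-2*x**2 - 3*x) cos(3*x/2) is -4*x**2*sin(3*x/2)/3 - 2*x*sin(3*x/2) - 16*x*cos(3*x/2)/9 + 32*sin(3*x/2)/27 - 4*cos(3*x/2)/3; evaluating from 0 to 2*pi: ∫_{0}^{2*pi} (-2*x**2 - 3*x) cos(3*x/2) dx = (4/3 + 32*pi/9) - (-4/3) = 8/3 + 32*pi/9.
Hence a_3 = (1/pi)·(8/3 + 32*pi/9) = 8*(3 + 4*pi)/(9*pi).

8*(3 + 4*pi)/(9*pi)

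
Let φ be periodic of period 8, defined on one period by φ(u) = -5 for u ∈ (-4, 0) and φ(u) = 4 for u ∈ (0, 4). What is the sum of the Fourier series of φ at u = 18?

u = 18 differs from u = 2 by 2 full period(s), and the series is 8-periodic.
φ is continuous at u = 2 with value 4, so the series converges to 4 there.

4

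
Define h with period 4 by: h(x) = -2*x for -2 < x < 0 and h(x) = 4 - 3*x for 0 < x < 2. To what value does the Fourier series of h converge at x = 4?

2

x = 4 differs from x = 0 by 1 full period(s), and the series is 4-periodic.
At x = 0 the one-sided limits are h(0^-) = 0 and h(0^+) = 4.
By Dirichlet's theorem the series converges to their average, [(0) + (4)]/2 = 2.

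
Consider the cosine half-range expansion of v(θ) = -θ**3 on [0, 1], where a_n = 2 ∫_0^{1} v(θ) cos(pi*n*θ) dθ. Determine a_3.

a_3 = 2 ∫_0^{1} (-θ**3) cos(3*pi*θ) dθ.
Integrating by parts three times (tabular method), an antiderivative of (-θ**3) cos(3*pi*θ) is -θ**3*sin(3*pi*θ)/(3*pi) - θ**2*cos(3*pi*θ)/(3*pi**2) + 2*θ*sin(3*pi*θ)/(9*pi**3) + 2*cos(3*pi*θ)/(27*pi**4); evaluating from 0 to 1: ∫_{0}^{1} (-θ**3) cos(3*pi*θ) dθ = ((-2 + 9*pi**2)/(27*pi**4)) - (2/(27*pi**4)) = (-4 + 9*pi**2)/(27*pi**4).
Hence a_3 = 2·((-4 + 9*pi**2)/(27*pi**4)) = 2*(-4 + 9*pi**2)/(27*pi**4).

2*(-4 + 9*pi**2)/(27*pi**4)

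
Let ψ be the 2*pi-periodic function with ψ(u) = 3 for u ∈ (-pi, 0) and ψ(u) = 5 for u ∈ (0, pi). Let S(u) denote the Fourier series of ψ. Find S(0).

4

At u = 0 the one-sided limits are ψ(0^-) = 3 and ψ(0^+) = 5.
By Dirichlet's theorem the series converges to their average, [(3) + (5)]/2 = 4.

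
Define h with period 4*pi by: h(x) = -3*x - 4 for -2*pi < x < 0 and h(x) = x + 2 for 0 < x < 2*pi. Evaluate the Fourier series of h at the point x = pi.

h is continuous at x = pi with value 2 + pi, so the series converges to 2 + pi there.

2 + pi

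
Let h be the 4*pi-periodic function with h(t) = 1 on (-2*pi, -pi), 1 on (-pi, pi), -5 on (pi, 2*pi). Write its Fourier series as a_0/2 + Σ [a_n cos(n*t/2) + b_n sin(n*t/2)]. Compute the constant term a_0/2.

a_0 = (1/(2*pi)) ∫_{-2*pi}^{2*pi} h(t) dt = (1/(2*pi)) · (-2*pi) = -1.
So the constant term a_0/2 = -1/2.

-1/2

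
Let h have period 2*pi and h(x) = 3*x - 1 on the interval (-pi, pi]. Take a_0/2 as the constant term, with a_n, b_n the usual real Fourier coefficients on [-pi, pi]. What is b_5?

6/5

b_5 = 1/pi ∫_{-pi}^{pi} h(x) sin(5*x) dx.
Integrating by parts (boundary term plus one more integral), an antiderivative of (3*x - 1) sin(5*x) is -3*x*cos(5*x)/5 + 3*sin(5*x)/25 + cos(5*x)/5; evaluating from -pi to pi: ∫_{-pi}^{pi} (3*x - 1) sin(5*x) dx = (-1/5 + 3*pi/5) - (-3*pi/5 - 1/5) = 6*pi/5.
Hence b_5 = (1/pi)·(6*pi/5) = 6/5.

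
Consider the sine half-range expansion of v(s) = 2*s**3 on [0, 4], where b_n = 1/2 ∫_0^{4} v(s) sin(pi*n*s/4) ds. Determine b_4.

b_4 = 1/2 ∫_0^{4} (2*s**3) sin(pi*s) ds.
Integrating by parts three times (tabular method), an antiderivative of (2*s**3) sin(pi*s) is -2*s**3*cos(pi*s)/pi + 6*s**2*sin(pi*s)/pi**2 + 12*s*cos(pi*s)/pi**3 - 12*sin(pi*s)/pi**4; evaluating from 0 to 4: ∫_{0}^{4} (2*s**3) sin(pi*s) ds = (-128/pi + 48/pi**3) - (0) = -128/pi + 48/pi**3.
Hence b_4 = (1/2)·(-128/pi + 48/pi**3) = -64/pi + 24/pi**3.

-64/pi + 24/pi**3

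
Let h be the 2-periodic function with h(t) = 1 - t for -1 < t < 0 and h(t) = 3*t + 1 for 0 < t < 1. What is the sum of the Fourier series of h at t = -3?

t = -3 differs from t = -1 by -1 full period(s), and the series is 2-periodic.
At t = -1 the one-sided limits are h(-1^-) = 4 and h(-1^+) = 2.
By Dirichlet's theorem the series converges to their average, [(4) + (2)]/2 = 3.

3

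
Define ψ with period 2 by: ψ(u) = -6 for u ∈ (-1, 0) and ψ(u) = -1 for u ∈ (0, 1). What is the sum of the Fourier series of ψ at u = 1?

-7/2

At u = 1 the one-sided limits are ψ(1^-) = -1 and ψ(1^+) = -6.
By Dirichlet's theorem the series converges to their average, [(-1) + (-6)]/2 = -7/2.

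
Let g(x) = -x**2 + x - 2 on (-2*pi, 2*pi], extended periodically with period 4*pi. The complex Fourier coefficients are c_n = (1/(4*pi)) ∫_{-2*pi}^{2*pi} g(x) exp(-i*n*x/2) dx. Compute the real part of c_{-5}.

8/25

Since g is real-valued, Re(c_{-5}) = (1/(4*pi)) ∫_{-2*pi}^{2*pi} g(x) cos(-5*x/2) dx = a_{5}/2.
Integrating by parts twice (tabular method), an antiderivative of (-x**2 + x - 2) cos(-5*x/2) is -2*x**2*sin(5*x/2)/5 + 2*x*sin(5*x/2)/5 - 8*x*cos(5*x/2)/25 - 84*sin(5*x/2)/125 + 4*cos(5*x/2)/25; evaluating from -2*pi to 2*pi: ∫_{-2*pi}^{2*pi} (-x**2 + x - 2) cos(-5*x/2) dx = (-4/25 + 16*pi/25) - (-16*pi/25 - 4/25) = 32*pi/25.
Hence Re(c_{-5}) = (1/(4*pi))·(32*pi/25) = 8/25.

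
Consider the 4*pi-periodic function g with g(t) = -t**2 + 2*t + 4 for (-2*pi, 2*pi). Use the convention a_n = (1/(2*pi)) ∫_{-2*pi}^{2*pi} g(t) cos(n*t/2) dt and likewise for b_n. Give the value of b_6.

b_6 = (1/(2*pi)) ∫_{-2*pi}^{2*pi} g(t) sin(3*t) dt.
Integrating by parts twice (tabular method), an antiderivative of (-t**2 + 2*t + 4) sin(3*t) is t**2*cos(3*t)/3 - 2*t*sin(3*t)/9 - 2*t*cos(3*t)/3 + 2*sin(3*t)/9 - 38*cos(3*t)/27; evaluating from -2*pi to 2*pi: ∫_{-2*pi}^{2*pi} (-t**2 + 2*t + 4) sin(3*t) dt = (-4*pi/3 - 38/27 + 4*pi**2/3) - (-38/27 + 4*pi/3 + 4*pi**2/3) = -8*pi/3.
Hence b_6 = (1/(2*pi))·(-8*pi/3) = -4/3.

-4/3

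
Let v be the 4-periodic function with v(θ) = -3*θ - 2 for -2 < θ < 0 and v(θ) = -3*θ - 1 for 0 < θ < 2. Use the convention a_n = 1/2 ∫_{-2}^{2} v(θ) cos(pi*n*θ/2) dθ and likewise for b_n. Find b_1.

-10/pi

b_1 = 1/2 ∫_{-2}^{2} v(θ) sin(pi*θ/2) dθ.
Split the integral at the breakpoints.
Integrating by parts (boundary term plus one more integral), an antiderivative of (-3*θ - 2) sin(pi*θ/2) is 6*θ*cos(pi*θ/2)/pi - 12*sin(pi*θ/2)/pi**2 + 4*cos(pi*θ/2)/pi; evaluating from -2 to 0: ∫_{-2}^{0} (-3*θ - 2) sin(pi*θ/2) dθ = (4/pi) - (8/pi) = -4/pi.
Integrating by parts (boundary term plus one more integral), an antiderivative of (-3*θ - 1) sin(pi*θ/2) is 6*θ*cos(pi*θ/2)/pi - 12*sin(pi*θ/2)/pi**2 + 2*cos(pi*θ/2)/pi; evaluating from 0 to 2: ∫_{0}^{2} (-3*θ - 1) sin(pi*θ/2) dθ = (-14/pi) - (2/pi) = -16/pi.
Summing the pieces and multiplying by (1/2) gives b_1 = -10/pi.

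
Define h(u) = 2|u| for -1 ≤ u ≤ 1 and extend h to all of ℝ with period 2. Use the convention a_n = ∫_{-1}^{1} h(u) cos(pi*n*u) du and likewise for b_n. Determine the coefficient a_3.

-8/(9*pi**2)

a_3 = ∫_{-1}^{1} h(u) cos(3*pi*u) du.
h is even and cos(3*pi*u) is even, so the integrand is even and a_3 = 2 ∫_0^{1} h(u) cos(3*pi*u) du.
Integrating by parts (boundary term plus one more integral), an antiderivative of (2*u) cos(3*pi*u) is 2*u*sin(3*pi*u)/(3*pi) + 2*cos(3*pi*u)/(9*pi**2); evaluating from 0 to 1: ∫_{0}^{1} (2*u) cos(3*pi*u) du = (-2/(9*pi**2)) - (2/(9*pi**2)) = -4/(9*pi**2).
Hence a_3 = 2·(-4/(9*pi**2)) = -8/(9*pi**2).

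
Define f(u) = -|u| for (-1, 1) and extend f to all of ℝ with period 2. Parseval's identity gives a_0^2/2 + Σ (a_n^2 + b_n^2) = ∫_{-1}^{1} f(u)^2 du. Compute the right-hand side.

∫_{-1}^{1} f(u)^2 du = 2/3.

2/3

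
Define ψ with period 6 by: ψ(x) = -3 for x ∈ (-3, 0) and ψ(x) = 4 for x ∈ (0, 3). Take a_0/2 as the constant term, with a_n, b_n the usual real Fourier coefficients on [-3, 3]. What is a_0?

1

a_0 = 1/3 ∫_{-3}^{3} ψ(x) dx = 1/3 · (3) = 1.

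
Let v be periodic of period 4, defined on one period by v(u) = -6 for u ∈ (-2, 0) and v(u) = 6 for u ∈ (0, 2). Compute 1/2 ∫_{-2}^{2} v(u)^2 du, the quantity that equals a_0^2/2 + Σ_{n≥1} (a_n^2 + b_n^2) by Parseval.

72

1/2 ∫_{-2}^{2} v(u)^2 du = 1/2 · (144) = 72.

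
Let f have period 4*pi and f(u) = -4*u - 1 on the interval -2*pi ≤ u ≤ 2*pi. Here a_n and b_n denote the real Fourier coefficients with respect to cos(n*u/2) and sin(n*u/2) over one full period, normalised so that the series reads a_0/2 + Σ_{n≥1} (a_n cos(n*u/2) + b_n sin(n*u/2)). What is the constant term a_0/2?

a_0 = (1/(2*pi)) ∫_{-2*pi}^{2*pi} f(u) du = (1/(2*pi)) · (-4*pi) = -2.
So the constant term a_0/2 = -1.

-1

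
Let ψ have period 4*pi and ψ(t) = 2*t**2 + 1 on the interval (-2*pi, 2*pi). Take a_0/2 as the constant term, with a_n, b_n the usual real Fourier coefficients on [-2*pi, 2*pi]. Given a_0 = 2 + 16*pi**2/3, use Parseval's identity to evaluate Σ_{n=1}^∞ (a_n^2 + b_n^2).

512*pi**4/45

Parseval: a_0^2/2 + Σ_{n≥1} (a_n^2+b_n^2) = (1/(2*pi)) ∫_{-2*pi}^{2*pi} ψ(t)^2 dt = 2 + 32*pi**2/3 + 128*pi**4/5.
Subtract a_0^2/2 = 2*(3 + 8*pi**2)**2/9: Σ (a_n^2+b_n^2) = 512*pi**4/45.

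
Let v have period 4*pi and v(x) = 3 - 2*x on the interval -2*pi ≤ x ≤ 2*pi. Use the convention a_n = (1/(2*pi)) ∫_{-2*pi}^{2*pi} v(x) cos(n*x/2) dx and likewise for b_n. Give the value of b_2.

b_2 = (1/(2*pi)) ∫_{-2*pi}^{2*pi} v(x) sin(x) dx.
Integrating by parts (boundary term plus one more integral), an antiderivative of (3 - 2*x) sin(x) is 2*x*cos(x) - 2*sin(x) - 3*cos(x); evaluating from -2*pi to 2*pi: ∫_{-2*pi}^{2*pi} (3 - 2*x) sin(x) dx = (-3 + 4*pi) - (-4*pi - 3) = 8*pi.
Hence b_2 = (1/(2*pi))·(8*pi) = 4.

4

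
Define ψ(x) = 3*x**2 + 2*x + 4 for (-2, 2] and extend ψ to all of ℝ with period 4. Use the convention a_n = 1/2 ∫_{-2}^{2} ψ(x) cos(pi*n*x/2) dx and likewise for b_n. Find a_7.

a_7 = 1/2 ∫_{-2}^{2} ψ(x) cos(7*pi*x/2) dx.
Integrating by parts twice (tabular method), an antiderivative of (3*x**2 + 2*x + 4) cos(7*pi*x/2) is 6*x**2*sin(7*pi*x/2)/(7*pi) + 4*x*sin(7*pi*x/2)/(7*pi) + 24*x*cos(7*pi*x/2)/(49*pi**2) - 48*sin(7*pi*x/2)/(343*pi**3) + 8*sin(7*pi*x/2)/(7*pi) + 8*cos(7*pi*x/2)/(49*pi**2); evaluating from -2 to 2: ∫_{-2}^{2} (3*x**2 + 2*x + 4) cos(7*pi*x/2) dx = (-8/(7*pi**2)) - (40/(49*pi**2)) = -96/(49*pi**2).
Hence a_7 = (1/2)·(-96/(49*pi**2)) = -48/(49*pi**2).

-48/(49*pi**2)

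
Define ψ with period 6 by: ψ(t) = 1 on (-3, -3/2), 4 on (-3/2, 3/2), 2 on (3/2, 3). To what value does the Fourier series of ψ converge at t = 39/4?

t = 39/4 differs from t = -9/4 by 2 full period(s), and the series is 6-periodic.
ψ is continuous at t = -9/4 with value 1, so the series converges to 1 there.

1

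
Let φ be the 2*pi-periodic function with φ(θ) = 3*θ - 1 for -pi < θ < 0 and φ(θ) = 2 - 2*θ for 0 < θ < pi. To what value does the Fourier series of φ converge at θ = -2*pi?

1/2

θ = -2*pi differs from θ = 0 by -1 full period(s), and the series is 2*pi-periodic.
At θ = 0 the one-sided limits are φ(0^-) = -1 and φ(0^+) = 2.
By Dirichlet's theorem the series converges to their average, [(-1) + (2)]/2 = 1/2.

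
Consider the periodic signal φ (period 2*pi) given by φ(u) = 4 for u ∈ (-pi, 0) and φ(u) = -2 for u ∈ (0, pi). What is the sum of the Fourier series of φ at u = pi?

1

u = pi differs from u = -pi by 1 full period(s), and the series is 2*pi-periodic.
At u = -pi the one-sided limits are φ(-pi^-) = -2 and φ(-pi^+) = 4.
By Dirichlet's theorem the series converges to their average, [(-2) + (4)]/2 = 1.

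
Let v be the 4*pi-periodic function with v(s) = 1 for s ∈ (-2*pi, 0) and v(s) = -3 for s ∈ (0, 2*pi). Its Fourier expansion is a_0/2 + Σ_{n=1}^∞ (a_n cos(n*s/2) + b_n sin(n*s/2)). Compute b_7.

-8/(7*pi)

b_7 = (1/(2*pi)) ∫_{-2*pi}^{2*pi} v(s) sin(7*s/2) ds.
Split the integral at the breakpoints.
Directly, an antiderivative of (1) sin(7*s/2) is -2*cos(7*s/2)/7; evaluating from -2*pi to 0: ∫_{-2*pi}^{0} (1) sin(7*s/2) ds = (-2/7) - (2/7) = -4/7.
Directly, an antiderivative of (-3) sin(7*s/2) is 6*cos(7*s/2)/7; evaluating from 0 to 2*pi: ∫_{0}^{2*pi} (-3) sin(7*s/2) ds = (-6/7) - (6/7) = -12/7.
Summing the pieces and multiplying by (1/(2*pi)) gives b_7 = -8/(7*pi).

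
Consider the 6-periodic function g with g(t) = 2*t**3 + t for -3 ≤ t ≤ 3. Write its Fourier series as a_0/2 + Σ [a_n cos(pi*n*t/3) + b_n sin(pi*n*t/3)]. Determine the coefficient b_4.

b_4 = 1/3 ∫_{-3}^{3} g(t) sin(4*pi*t/3) dt.
g is odd and sin(4*pi*t/3) is odd, so the integrand is even and b_4 = 2/3 ∫_0^{3} g(t) sin(4*pi*t/3) dt.
Integrating by parts three times (tabular method), an antiderivative of (2*t**3 + t) sin(4*pi*t/3) is -3*t**3*cos(4*pi*t/3)/(2*pi) + 27*t**2*sin(4*pi*t/3)/(8*pi**2) - 3*t*cos(4*pi*t/3)/(4*pi) + 81*t*cos(4*pi*t/3)/(16*pi**3) - 243*sin(4*pi*t/3)/(64*pi**4) + 9*sin(4*pi*t/3)/(16*pi**2); evaluating from 0 to 3: ∫_{0}^{3} (2*t**3 + t) sin(4*pi*t/3) dt = (9*(27 - 76*pi**2)/(16*pi**3)) - (0) = 9*(27 - 76*pi**2)/(16*pi**3).
Hence b_4 = (2/3)·(9*(27 - 76*pi**2)/(16*pi**3)) = 3*(27 - 76*pi**2)/(8*pi**3).

3*(27 - 76*pi**2)/(8*pi**3)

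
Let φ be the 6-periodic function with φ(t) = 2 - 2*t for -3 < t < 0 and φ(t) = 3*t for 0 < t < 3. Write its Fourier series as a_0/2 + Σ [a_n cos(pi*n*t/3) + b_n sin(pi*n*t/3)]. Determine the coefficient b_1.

b_1 = 1/3 ∫_{-3}^{3} φ(t) sin(pi*t/3) dt.
Split the integral at the breakpoints.
Integrating by parts (boundary term plus one more integral), an antiderivative of (2 - 2*t) sin(pi*t/3) is 6*t*cos(pi*t/3)/pi - 18*sin(pi*t/3)/pi**2 - 6*cos(pi*t/3)/pi; evaluating from -3 to 0: ∫_{-3}^{0} (2 - 2*t) sin(pi*t/3) dt = (-6/pi) - (24/pi) = -30/pi.
Integrating by parts (boundary term plus one more integral), an antiderivative of (3*t) sin(pi*t/3) is -9*t*cos(pi*t/3)/pi + 27*sin(pi*t/3)/pi**2; evaluating from 0 to 3: ∫_{0}^{3} (3*t) sin(pi*t/3) dt = (27/pi) - (0) = 27/pi.
Summing the pieces and multiplying by (1/3) gives b_1 = -1/pi.

-1/pi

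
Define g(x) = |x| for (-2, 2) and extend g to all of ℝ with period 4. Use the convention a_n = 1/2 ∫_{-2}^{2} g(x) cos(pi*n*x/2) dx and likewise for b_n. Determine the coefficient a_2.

0

a_2 = 1/2 ∫_{-2}^{2} g(x) cos(pi*x) dx.
g is even and cos(pi*x) is even, so the integrand is even and a_2 = ∫_0^{2} g(x) cos(pi*x) dx.
Integrating by parts (boundary term plus one more integral), an antiderivative of (x) cos(pi*x) is x*sin(pi*x)/pi + cos(pi*x)/pi**2; evaluating from 0 to 2: ∫_{0}^{2} (x) cos(pi*x) dx = (pi**(-2)) - (pi**(-2)) = 0.
Hence a_2 = 0.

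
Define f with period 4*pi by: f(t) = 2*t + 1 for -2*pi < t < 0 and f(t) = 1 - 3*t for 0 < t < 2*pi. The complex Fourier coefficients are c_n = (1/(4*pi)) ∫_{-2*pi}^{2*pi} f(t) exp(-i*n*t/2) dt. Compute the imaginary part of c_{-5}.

-1/5

Since f is real-valued, Im(c_{-5}) = -(1/(4*pi)) ∫_{-2*pi}^{2*pi} f(t) sin(-5*t/2) dt = b_{5}/2.
Split the integral at the breakpoints.
Integrating by parts (boundary term plus one more integral), an antiderivative of (2*t + 1) sin(-5*t/2) is 4*t*cos(5*t/2)/5 - 8*sin(5*t/2)/25 + 2*cos(5*t/2)/5; evaluating from -2*pi to 0: ∫_{-2*pi}^{0} (2*t + 1) sin(-5*t/2) dt = (2/5) - (-2/5 + 8*pi/5) = 4/5 - 8*pi/5.
Integrating by parts (boundary term plus one more integral), an antiderivative of (1 - 3*t) sin(-5*t/2) is -6*t*cos(5*t/2)/5 + 12*sin(5*t/2)/25 + 2*cos(5*t/2)/5; evaluating from 0 to 2*pi: ∫_{0}^{2*pi} (1 - 3*t) sin(-5*t/2) dt = (-2/5 + 12*pi/5) - (2/5) = -4/5 + 12*pi/5.
So ∫_{-2*pi}^{2*pi} f(t) sin(-5*t/2) dt = 4*pi/5.
Hence Im(c_{-5}) = (-1/(4*pi))·(4*pi/5) = -1/5.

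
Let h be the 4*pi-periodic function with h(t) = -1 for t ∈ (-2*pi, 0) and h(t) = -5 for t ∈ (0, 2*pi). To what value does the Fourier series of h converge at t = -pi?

h is continuous at t = -pi with value -1, so the series converges to -1 there.

-1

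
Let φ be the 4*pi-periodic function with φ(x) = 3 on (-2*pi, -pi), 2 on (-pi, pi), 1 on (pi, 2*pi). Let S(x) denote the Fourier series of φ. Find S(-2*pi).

2

At x = -2*pi the one-sided limits are φ(-2*pi^-) = 1 and φ(-2*pi^+) = 3.
By Dirichlet's theorem the series converges to their average, [(1) + (3)]/2 = 2.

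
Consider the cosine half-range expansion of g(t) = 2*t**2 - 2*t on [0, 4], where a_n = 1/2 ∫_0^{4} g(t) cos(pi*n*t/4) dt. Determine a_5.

-96/(25*pi**2)

a_5 = 1/2 ∫_0^{4} (2*t**2 - 2*t) cos(5*pi*t/4) dt.
Integrating by parts twice (tabular method), an antiderivative of (2*t**2 - 2*t) cos(5*pi*t/4) is 8*t**2*sin(5*pi*t/4)/(5*pi) - 8*t*sin(5*pi*t/4)/(5*pi) + 64*t*cos(5*pi*t/4)/(25*pi**2) - 256*sin(5*pi*t/4)/(125*pi**3) - 32*cos(5*pi*t/4)/(25*pi**2); evaluating from 0 to 4: ∫_{0}^{4} (2*t**2 - 2*t) cos(5*pi*t/4) dt = (-224/(25*pi**2)) - (-32/(25*pi**2)) = -192/(25*pi**2).
Hence a_5 = (1/2)·(-192/(25*pi**2)) = -96/(25*pi**2).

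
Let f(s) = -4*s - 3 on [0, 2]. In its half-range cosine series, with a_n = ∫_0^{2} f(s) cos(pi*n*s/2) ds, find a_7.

32/(49*pi**2)

a_7 = ∫_0^{2} (-4*s - 3) cos(7*pi*s/2) ds.
Integrating by parts (boundary term plus one more integral), an antiderivative of (-4*s - 3) cos(7*pi*s/2) is -8*s*sin(7*pi*s/2)/(7*pi) - 6*sin(7*pi*s/2)/(7*pi) - 16*cos(7*pi*s/2)/(49*pi**2); evaluating from 0 to 2: ∫_{0}^{2} (-4*s - 3) cos(7*pi*s/2) ds = (16/(49*pi**2)) - (-16/(49*pi**2)) = 32/(49*pi**2).
Hence a_7 = 32/(49*pi**2).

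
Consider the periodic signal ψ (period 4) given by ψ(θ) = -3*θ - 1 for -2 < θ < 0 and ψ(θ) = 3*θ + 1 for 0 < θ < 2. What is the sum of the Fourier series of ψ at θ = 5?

θ = 5 differs from θ = 1 by 1 full period(s), and the series is 4-periodic.
ψ is continuous at θ = 1 with value 4, so the series converges to 4 there.

4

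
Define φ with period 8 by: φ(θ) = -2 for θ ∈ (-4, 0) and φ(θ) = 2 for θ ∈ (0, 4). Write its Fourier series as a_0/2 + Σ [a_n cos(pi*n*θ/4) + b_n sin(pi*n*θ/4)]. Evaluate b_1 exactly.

b_1 = 1/4 ∫_{-4}^{4} φ(θ) sin(pi*θ/4) dθ.
φ is odd and sin(pi*θ/4) is odd, so the integrand is even and b_1 = 1/2 ∫_0^{4} φ(θ) sin(pi*θ/4) dθ.
Directly, an antiderivative of (2) sin(pi*θ/4) is -8*cos(pi*θ/4)/pi; evaluating from 0 to 4: ∫_{0}^{4} (2) sin(pi*θ/4) dθ = (8/pi) - (-8/pi) = 16/pi.
Hence b_1 = (1/2)·(16/pi) = 8/pi.

8/pi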